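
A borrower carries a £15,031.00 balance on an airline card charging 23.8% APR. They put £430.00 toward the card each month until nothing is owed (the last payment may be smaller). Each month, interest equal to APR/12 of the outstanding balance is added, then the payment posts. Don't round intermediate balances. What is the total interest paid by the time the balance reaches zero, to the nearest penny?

Monthly rate r = 23.8%/12 = 1.98333% = 0.0198333.
Payoff takes n = ⌈−ln(1 − rB₀/P)/ln(1+r)⌉ = ⌈60.178⌉ = 61 payments; the last is £77.27.
Total paid = 60·£430.00 + £77.27 = £25,877.27.
Total interest = total paid − principal = £25,877.27 − £15,031.00 = £10,846.27.

£10,846.27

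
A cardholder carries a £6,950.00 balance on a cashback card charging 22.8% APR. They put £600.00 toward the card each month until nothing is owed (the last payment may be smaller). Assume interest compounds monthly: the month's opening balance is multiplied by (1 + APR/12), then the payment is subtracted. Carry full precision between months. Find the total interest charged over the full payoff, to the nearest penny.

Monthly rate r = 22.8%/12 = 1.9% = 0.019.
Payoff takes n = ⌈−ln(1 − rB₀/P)/ln(1+r)⌉ = ⌈13.206⌉ = 14 payments; the last is £124.79.
Total paid = 13·£600.00 + £124.79 = £7,924.79.
Total interest = total paid − principal = £7,924.79 − £6,950.00 = £974.79.

£974.79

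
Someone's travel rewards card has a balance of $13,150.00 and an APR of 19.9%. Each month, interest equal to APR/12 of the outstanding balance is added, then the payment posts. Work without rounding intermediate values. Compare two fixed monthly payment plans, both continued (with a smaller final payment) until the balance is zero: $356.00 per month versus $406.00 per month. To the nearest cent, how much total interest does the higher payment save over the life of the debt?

Monthly rate r = 19.9%/12 = 1.65833% = 0.0165833.
At $356.00/mo: n = ⌈−ln(1 − rB₀/P)/ln(1+r)⌉ = 58 payments (last $232.10); total interest = total paid − $13,150.00 = $7,374.10.
At $406.00/mo: 47 payments (last $338.91); total interest $5,864.91.
Interest saved = $7,374.10 − $5,864.91 = $1,509.19.

$1,509.19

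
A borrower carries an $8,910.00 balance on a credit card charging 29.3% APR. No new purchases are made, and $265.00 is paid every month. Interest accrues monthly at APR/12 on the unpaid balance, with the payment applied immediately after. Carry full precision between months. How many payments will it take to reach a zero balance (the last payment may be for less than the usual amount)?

Monthly rate r = 29.3%/12 = 2.44167% = 0.0244167.
Recurrence: B ← B·(1+r) − $265.00.
Month 1: interest $217.55; balance after payment $8,862.55.
Month 2: interest $216.39; balance after payment $8,813.95.
Closed form: n = −ln(1 − rB₀/P)/ln(1+r) = −ln(0.17905)/ln(1.02442) ≈ 71.305, so the balance reaches zero during payment 72.

72 payments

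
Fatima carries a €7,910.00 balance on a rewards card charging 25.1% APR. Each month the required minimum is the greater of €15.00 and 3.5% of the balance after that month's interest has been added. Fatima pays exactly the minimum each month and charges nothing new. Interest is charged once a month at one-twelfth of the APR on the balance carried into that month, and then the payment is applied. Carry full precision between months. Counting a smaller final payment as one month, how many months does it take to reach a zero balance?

240 months

Monthly rate r = 25.1%/12 = 2.09167% = 0.0209167.
While 3.5% of the post-interest balance exceeds €15.00, each month B ← (B·(1+r))·(1 − 0.035), i.e. B shrinks by the factor (1+r)·0.965 = 0.98518.
This holds for months 1–197. Entering month 198 the balance is €417.97; 3.5% of the post-interest balance is now below €15.00, so the flat €15.00 minimum applies from here.
From month 198 a fixed €15.00 at rate r clears €417.97 in 43 more payments. Total: 197 + 43 = 240 months.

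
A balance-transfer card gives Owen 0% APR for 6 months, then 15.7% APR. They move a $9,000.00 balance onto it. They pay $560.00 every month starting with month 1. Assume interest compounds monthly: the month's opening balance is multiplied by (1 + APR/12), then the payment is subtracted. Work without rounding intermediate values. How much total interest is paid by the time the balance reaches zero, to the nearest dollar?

$448

Promo months 1–6 at r₀ = 0%/12 = 0; months 7+ at r₁ = 15.7%/12 = 0.0130833.
After month 6 (no interest yet): B = $9,000.00 − 6·$560.00 = $5,640.00.
Then at r₁ with $560.00/mo: n₂ = −ln(1 − r₁·B/P)/ln(1+r₁) ≈ 10.87 → 11 more payments.
Total paid = 16·$560.00 + $487.72 = $9,447.72; interest = $9,447.72 − $9,000.00 = $447.72.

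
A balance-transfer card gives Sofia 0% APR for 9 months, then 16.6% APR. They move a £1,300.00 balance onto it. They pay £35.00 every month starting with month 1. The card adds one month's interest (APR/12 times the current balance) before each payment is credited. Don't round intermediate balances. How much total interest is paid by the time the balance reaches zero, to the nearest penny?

Promo months 1–9 at r₀ = 0%/12 = 0; months 10+ at r₁ = 16.6%/12 = 0.0138333.
After month 9 (no interest yet): B = £1,300.00 − 9·£35.00 = £985.00.
Then at r₁ with £35.00/mo: n₂ = −ln(1 − r₁·B/P)/ln(1+r₁) ≈ 35.90 → 36 more payments.
Total paid = 44·£35.00 + £31.40 = £1,571.40; interest = £1,571.40 − £1,300.00 = £271.40.

£271.40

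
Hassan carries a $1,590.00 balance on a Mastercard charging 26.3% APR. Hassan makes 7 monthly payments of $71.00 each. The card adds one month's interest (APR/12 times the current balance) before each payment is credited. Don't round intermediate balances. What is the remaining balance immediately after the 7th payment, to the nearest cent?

Monthly rate r = 26.3%/12 = 2.19167% = 0.0219167.
Each month: B ← B·(1+r) − $71.00.
Month 1: interest $34.85; balance after payment $1,553.85.
Month 2: interest $34.06; balance after payment $1,516.90.
Month 3: interest $33.25; balance after payment $1,479.15.
Month 4: interest $32.42; balance after payment $1,440.57.
Month 5: interest $31.57; balance after payment $1,401.14.
Month 6: interest $30.71; balance after payment $1,360.85.
Month 7: interest $29.83; balance after payment $1,319.67.

$1,319.67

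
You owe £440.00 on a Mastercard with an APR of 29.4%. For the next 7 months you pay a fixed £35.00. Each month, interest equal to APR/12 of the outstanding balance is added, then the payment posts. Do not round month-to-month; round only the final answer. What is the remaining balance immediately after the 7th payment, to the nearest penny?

Monthly rate r = 29.4%/12 = 2.45% = 0.0245.
Each month: B ← B·(1+r) − £35.00.
Month 1: interest £10.78; balance after payment £415.78.
Month 2: interest £10.19; balance after payment £390.97.
Month 3: interest £9.58; balance after payment £365.55.
Month 4: interest £8.96; balance after payment £339.50.
Month 5: interest £8.32; balance after payment £312.82.
Month 6: interest £7.66; balance after payment £285.48.
Month 7: interest £6.99; balance after payment £257.48.

£257.48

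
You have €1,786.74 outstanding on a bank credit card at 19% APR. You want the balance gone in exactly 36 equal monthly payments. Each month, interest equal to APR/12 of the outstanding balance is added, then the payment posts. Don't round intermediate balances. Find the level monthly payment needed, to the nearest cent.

€65.49

Monthly rate r = 19%/12 = 1.58333% = 0.0158333.
Level-payment amortization: P = B₀·r / (1 − (1+r)^(−n)) = 1786.74·0.0158333 / (1 − 1.01583^(−36)).
Denominator 1 − (1+r)^(−36) = 0.431943602.
P = 28.2901 / 0.431943602 ≈ 65.49.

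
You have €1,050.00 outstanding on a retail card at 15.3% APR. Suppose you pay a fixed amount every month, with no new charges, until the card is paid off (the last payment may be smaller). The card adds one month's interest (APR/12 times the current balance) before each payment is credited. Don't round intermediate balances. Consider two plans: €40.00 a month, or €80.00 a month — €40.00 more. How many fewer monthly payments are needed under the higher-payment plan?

Monthly rate r = 15.3%/12 = 1.275% = 0.01275.
At €40.00/mo: n = ⌈−ln(1 − rB₀/P)/ln(1+r)⌉ = 33 payments (last €6.59); total interest = total paid − €1,050.00 = €236.59.
At €80.00/mo: 15 payments (last €36.51); total interest €106.51.
Payments saved = 33 − 15 = 18.

18 fewer payments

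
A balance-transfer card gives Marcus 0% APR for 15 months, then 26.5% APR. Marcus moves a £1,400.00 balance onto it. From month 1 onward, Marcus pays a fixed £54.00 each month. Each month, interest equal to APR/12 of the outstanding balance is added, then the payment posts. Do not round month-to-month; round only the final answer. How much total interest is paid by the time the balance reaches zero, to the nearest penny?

Promo months 1–15 at r₀ = 0%/12 = 0; months 16+ at r₁ = 26.5%/12 = 0.0220833.
After month 15 (no interest yet): B = £1,400.00 − 15·£54.00 = £590.00.
Then at r₁ with £54.00/mo: n₂ = −ln(1 − r₁·B/P)/ln(1+r₁) ≈ 12.64 → 13 more payments.
Total paid = 27·£54.00 + £34.76 = £1,492.76; interest = £1,492.76 − £1,400.00 = £92.76.

£92.76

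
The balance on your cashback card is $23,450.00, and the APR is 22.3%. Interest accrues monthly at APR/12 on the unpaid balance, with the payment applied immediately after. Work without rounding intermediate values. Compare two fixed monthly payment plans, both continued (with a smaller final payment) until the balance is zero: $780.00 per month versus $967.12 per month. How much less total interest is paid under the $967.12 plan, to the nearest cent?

$3,194.15

Monthly rate r = 22.3%/12 = 1.85833% = 0.0185833.
At $780.00/mo: n = ⌈−ln(1 − rB₀/P)/ln(1+r)⌉ = 45 payments (last $334.23); total interest = total paid − $23,450.00 = $11,204.23.
At $967.12/mo: 33 payments (last $512.24); total interest $8,010.08.
Interest saved = $11,204.23 − $8,010.08 = $3,194.15.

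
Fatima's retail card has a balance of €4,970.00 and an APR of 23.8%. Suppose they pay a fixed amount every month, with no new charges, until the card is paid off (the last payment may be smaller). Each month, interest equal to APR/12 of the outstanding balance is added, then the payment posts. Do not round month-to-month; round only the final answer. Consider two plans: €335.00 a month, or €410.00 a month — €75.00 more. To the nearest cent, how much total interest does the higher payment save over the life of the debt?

€204.17

Monthly rate r = 23.8%/12 = 1.98333% = 0.0198333.
At €335.00/mo: n = ⌈−ln(1 − rB₀/P)/ln(1+r)⌉ = 18 payments (last €249.99); total interest = total paid − €4,970.00 = €974.99.
At €410.00/mo: 15 payments (last €0.82); total interest €770.82.
Interest saved = €974.99 − €770.82 = €204.17.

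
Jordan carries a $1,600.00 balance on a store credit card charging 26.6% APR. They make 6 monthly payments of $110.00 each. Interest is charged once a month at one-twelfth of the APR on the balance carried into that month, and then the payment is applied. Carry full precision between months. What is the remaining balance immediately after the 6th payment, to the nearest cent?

$1,127.27

Monthly rate r = 26.6%/12 = 2.21667% = 0.0221667.
Each month: B ← B·(1+r) − $110.00.
Month 1: interest $35.47; balance after payment $1,525.47.
Month 2: interest $33.81; balance after payment $1,449.28.
Month 3: interest $32.13; balance after payment $1,371.41.
Month 4: interest $30.40; balance after payment $1,291.81.
Month 5: interest $28.64; balance after payment $1,210.44.
Month 6: interest $26.83; balance after payment $1,127.27.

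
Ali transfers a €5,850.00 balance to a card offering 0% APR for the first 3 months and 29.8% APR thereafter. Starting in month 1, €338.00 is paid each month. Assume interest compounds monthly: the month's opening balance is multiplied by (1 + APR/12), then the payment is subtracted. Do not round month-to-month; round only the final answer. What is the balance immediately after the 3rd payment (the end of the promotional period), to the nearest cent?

€4,836.00

Promo months 1–3 at r₀ = 0%/12 = 0; months 4+ at r₁ = 29.8%/12 = 0.0248333.
After month 3 (no interest yet): B = €5,850.00 − 3·€338.00 = €4,836.00.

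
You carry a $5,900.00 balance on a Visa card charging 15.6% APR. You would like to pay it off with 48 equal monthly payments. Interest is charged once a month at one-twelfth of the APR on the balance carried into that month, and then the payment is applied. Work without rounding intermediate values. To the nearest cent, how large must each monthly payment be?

$166.00

Monthly rate r = 15.6%/12 = 1.3% = 0.013.
Level-payment amortization: P = B₀·r / (1 − (1+r)^(−n)) = 5900.00·0.013 / (1 − 1.013^(−48)).
Denominator 1 − (1+r)^(−48) = 0.462044165.
P = 76.7 / 0.462044165 ≈ 166.00.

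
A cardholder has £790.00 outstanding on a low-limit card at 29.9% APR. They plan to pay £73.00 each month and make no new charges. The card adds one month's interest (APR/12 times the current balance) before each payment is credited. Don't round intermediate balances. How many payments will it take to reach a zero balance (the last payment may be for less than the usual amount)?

Monthly rate r = 29.9%/12 = 2.49167% = 0.0249167.
Recurrence: B ← B·(1+r) − £73.00.
Month 1: interest £19.68; balance after payment £736.68.
Month 2: interest £18.36; balance after payment £682.04.
Closed form: n = −ln(1 − rB₀/P)/ln(1+r) = −ln(0.73035)/ln(1.02492) ≈ 12.768, so the balance reaches zero during payment 13.

13 months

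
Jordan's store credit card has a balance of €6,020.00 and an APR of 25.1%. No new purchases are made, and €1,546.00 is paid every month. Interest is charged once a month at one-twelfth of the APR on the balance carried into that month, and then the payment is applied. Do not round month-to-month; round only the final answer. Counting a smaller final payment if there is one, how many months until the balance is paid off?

Monthly rate r = 25.1%/12 = 2.09167% = 0.0209167.
Recurrence: B ← B·(1+r) − €1,546.00.
Month 1: interest €125.92; balance after payment €4,599.92.
Month 2: interest €96.21; balance after payment €3,150.13.
Month 3: interest €65.89; balance after payment €1,670.02.
Month 4: interest €34.93; balance after payment €158.95.
Month 5: interest €3.32; balance after payment €0.00.

5 payments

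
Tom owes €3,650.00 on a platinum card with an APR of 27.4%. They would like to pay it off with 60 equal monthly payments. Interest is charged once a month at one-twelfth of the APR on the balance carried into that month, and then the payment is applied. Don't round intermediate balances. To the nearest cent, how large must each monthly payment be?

€112.33

Monthly rate r = 27.4%/12 = 2.28333% = 0.0228333.
Level-payment amortization: P = B₀·r / (1 − (1+r)^(−n)) = 3650.00·0.0228333 / (1 − 1.02283^(−60)).
Denominator 1 − (1+r)^(−60) = 0.741947764.
P = 83.3417 / 0.741947764 ≈ 112.33.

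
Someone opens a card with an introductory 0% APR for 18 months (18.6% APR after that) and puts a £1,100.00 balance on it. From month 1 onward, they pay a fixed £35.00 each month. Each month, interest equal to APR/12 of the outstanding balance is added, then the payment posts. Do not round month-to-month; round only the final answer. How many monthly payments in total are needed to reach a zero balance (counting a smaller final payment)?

34 months

Promo months 1–18 at r₀ = 0%/12 = 0; months 19+ at r₁ = 18.6%/12 = 0.0155.
After month 18 (no interest yet): B = £1,100.00 − 18·£35.00 = £470.00.
Then at r₁ with £35.00/mo: n₂ = −ln(1 − r₁·B/P)/ln(1+r₁) ≈ 15.17 → 16 more payments.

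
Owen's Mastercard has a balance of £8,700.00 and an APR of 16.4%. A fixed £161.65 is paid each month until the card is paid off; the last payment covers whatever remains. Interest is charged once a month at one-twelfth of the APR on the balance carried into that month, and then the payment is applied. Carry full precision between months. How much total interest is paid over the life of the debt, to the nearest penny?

Monthly rate r = 16.4%/12 = 1.36667% = 0.0136667.
Payoff takes n = ⌈−ln(1 − rB₀/P)/ln(1+r)⌉ = ⌈97.985⌉ = 98 payments; the last is £159.29.
Total paid = 97·£161.65 + £159.29 = £15,839.34.
Total interest = total paid − principal = £15,839.34 − £8,700.00 = £7,139.34.

£7,139.34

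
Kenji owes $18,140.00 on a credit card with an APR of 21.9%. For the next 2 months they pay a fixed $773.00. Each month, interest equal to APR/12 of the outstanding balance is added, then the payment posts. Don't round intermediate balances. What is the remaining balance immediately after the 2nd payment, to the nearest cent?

$17,248.04

Monthly rate r = 21.9%/12 = 1.825% = 0.01825.
Each month: B ← B·(1+r) − $773.00.
Month 1: interest $331.06; balance after payment $17,698.06.
Month 2: interest $322.99; balance after payment $17,248.04.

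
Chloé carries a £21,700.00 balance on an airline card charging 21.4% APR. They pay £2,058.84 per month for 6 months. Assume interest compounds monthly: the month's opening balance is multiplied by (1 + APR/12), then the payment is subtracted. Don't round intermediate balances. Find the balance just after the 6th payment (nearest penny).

£11,210.86

Monthly rate r = 21.4%/12 = 1.78333% = 0.0178333.
Each month: B ← B·(1+r) − £2,058.84.
Month 1: interest £386.98; balance after payment £20,028.14.
Month 2: interest £357.17; balance after payment £18,326.47.
Month 3: interest £326.82; balance after payment £16,594.45.
Month 4: interest £295.93; balance after payment £14,831.55.
Month 5: interest £264.50; balance after payment £13,037.20.
Month 6: interest £232.50; balance after payment £11,210.86.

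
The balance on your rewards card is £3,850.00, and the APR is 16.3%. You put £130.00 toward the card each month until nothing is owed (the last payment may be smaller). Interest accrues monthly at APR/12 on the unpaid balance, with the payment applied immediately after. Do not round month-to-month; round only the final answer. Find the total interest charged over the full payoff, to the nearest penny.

£1,108.73

Monthly rate r = 16.3%/12 = 1.35833% = 0.0135833.
Payoff takes n = ⌈−ln(1 − rB₀/P)/ln(1+r)⌉ = ⌈38.143⌉ = 39 payments; the last is £18.73.
Total paid = 38·£130.00 + £18.73 = £4,958.73.
Total interest = total paid − principal = £4,958.73 − £3,850.00 = £1,108.73.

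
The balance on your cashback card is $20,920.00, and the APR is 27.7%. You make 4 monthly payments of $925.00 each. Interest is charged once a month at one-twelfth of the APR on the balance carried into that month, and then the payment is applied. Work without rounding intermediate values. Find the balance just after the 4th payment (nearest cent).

$19,089.44

Monthly rate r = 27.7%/12 = 2.30833% = 0.0230833.
Each month: B ← B·(1+r) − $925.00.
Month 1: interest $482.90; balance after payment $20,477.90.
Month 2: interest $472.70; balance after payment $20,025.60.
Month 3: interest $462.26; balance after payment $19,562.86.
Month 4: interest $451.58; balance after payment $19,089.44.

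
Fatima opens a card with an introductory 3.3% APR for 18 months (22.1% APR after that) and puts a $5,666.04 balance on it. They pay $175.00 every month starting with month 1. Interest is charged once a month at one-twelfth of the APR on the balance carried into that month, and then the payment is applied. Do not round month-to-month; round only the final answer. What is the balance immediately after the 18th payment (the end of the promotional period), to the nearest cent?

Promo months 1–18 at r₀ = 3.3%/12 = 0.00275; months 19+ at r₁ = 22.1%/12 = 0.0184167.
After month 18: iterate B ← B·(1+r₀) − $175.00 for 18 months → $2,728.44.

$2,728.44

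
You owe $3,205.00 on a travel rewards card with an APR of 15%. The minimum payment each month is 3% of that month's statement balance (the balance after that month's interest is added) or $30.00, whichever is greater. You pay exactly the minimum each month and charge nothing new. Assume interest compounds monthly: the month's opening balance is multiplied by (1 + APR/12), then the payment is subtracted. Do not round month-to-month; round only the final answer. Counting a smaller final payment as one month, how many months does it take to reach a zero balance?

108 months

Monthly rate r = 15%/12 = 1.25% = 0.0125.
While 3% of the post-interest balance exceeds $30.00, each month B ← (B·(1+r))·(1 − 0.03), i.e. B shrinks by the factor (1+r)·0.97 = 0.98212.
This holds for months 1–66. Entering month 67 the balance is $974.62; 3% of the post-interest balance is now below $30.00, so the flat $30.00 minimum applies from here.
From month 67 a fixed $30.00 at rate r clears $974.62 in 42 more payments. Total: 66 + 42 = 108 months.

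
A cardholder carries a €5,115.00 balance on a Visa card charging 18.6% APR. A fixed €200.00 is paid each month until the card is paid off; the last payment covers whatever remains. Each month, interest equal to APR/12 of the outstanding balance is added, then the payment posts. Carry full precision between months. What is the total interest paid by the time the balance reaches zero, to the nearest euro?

€1,450

Monthly rate r = 18.6%/12 = 1.55% = 0.0155.
Payoff takes n = ⌈−ln(1 − rB₀/P)/ln(1+r)⌉ = ⌈32.824⌉ = 33 payments; the last is €164.96.
Total paid = 32·€200.00 + €164.96 = €6,564.96.
Total interest = total paid − principal = €6,564.96 − €5,115.00 = €1,449.96.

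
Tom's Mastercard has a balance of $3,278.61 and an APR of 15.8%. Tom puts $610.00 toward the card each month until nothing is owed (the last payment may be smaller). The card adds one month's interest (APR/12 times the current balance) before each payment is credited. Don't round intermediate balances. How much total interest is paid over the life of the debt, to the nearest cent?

$145.08

Monthly rate r = 15.8%/12 = 1.31667% = 0.0131667.
Payoff takes n = ⌈−ln(1 − rB₀/P)/ln(1+r)⌉ = ⌈5.611⌉ = 6 payments; the last is $373.69.
Total paid = 5·$610.00 + $373.69 = $3,423.69.
Total interest = total paid − principal = $3,423.69 − $3,278.61 = $145.08.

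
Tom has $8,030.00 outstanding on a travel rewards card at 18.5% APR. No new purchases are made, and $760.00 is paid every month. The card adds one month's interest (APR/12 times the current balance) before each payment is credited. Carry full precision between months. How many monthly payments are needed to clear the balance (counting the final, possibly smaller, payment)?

12 months

Monthly rate r = 18.5%/12 = 1.54167% = 0.0154167.
Recurrence: B ← B·(1+r) − $760.00.
Month 1: interest $123.80; balance after payment $7,393.80.
Month 2: interest $113.99; balance after payment $6,747.78.
Closed form: n = −ln(1 − rB₀/P)/ln(1+r) = −ln(0.83711)/ln(1.01542) ≈ 11.622, so the balance reaches zero during payment 12.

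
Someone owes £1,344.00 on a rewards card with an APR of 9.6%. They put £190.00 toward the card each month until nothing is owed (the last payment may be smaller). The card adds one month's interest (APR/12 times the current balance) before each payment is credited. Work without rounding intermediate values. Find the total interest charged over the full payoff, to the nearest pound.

Monthly rate r = 9.6%/12 = 0.8% = 0.008.
Payoff takes n = ⌈−ln(1 − rB₀/P)/ln(1+r)⌉ = ⌈7.311⌉ = 8 payments; the last is £59.22.
Total paid = 7·£190.00 + £59.22 = £1,389.22.
Total interest = total paid − principal = £1,389.22 − £1,344.00 = £45.22.

£45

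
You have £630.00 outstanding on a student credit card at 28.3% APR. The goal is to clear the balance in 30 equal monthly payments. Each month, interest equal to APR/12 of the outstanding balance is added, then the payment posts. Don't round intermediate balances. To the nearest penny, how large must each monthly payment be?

Monthly rate r = 28.3%/12 = 2.35833% = 0.0235833.
Level-payment amortization: P = B₀·r / (1 − (1+r)^(−n)) = 630.00·0.0235833 / (1 − 1.02358^(−30)).
Denominator 1 − (1+r)^(−30) = 0.503060148.
P = 14.8575 / 0.503060148 ≈ 29.53.

£29.53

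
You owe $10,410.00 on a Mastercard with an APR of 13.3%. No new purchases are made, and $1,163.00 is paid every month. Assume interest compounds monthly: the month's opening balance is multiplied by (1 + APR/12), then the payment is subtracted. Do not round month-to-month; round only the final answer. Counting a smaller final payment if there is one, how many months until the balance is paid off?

10 months

Monthly rate r = 13.3%/12 = 1.10833% = 0.0110833.
Recurrence: B ← B·(1+r) − $1,163.00.
Month 1: interest $115.38; balance after payment $9,362.38.
Month 2: interest $103.77; balance after payment $8,303.14.
Closed form: n = −ln(1 − rB₀/P)/ln(1+r) = −ln(0.90079)/ln(1.01108) ≈ 9.479, so the balance reaches zero during payment 10.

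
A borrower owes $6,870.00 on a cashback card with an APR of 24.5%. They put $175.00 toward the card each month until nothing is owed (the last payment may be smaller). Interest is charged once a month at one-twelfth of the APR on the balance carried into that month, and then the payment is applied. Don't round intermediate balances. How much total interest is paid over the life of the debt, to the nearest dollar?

Monthly rate r = 24.5%/12 = 2.04167% = 0.0204167.
Payoff takes n = ⌈−ln(1 − rB₀/P)/ln(1+r)⌉ = ⌈80.004⌉ = 81 payments; the last is $0.73.
Total paid = 80·$175.00 + $0.73 = $14,000.73.
Total interest = total paid − principal = $14,000.73 − $6,870.00 = $7,130.73.

$7,131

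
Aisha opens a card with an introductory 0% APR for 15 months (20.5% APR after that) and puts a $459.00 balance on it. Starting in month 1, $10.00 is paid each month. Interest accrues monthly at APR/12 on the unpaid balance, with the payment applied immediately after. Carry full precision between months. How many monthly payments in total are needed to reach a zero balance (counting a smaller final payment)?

Promo months 1–15 at r₀ = 0%/12 = 0; months 16+ at r₁ = 20.5%/12 = 0.0170833.
After month 15 (no interest yet): B = $459.00 − 15·$10.00 = $309.00.
Then at r₁ with $10.00/mo: n₂ = −ln(1 − r₁·B/P)/ln(1+r₁) ≈ 44.31 → 45 more payments.

60 months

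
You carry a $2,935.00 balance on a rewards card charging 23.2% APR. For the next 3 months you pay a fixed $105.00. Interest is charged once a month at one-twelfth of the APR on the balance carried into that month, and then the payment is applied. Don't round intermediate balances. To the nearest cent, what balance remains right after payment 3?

Monthly rate r = 23.2%/12 = 1.93333% = 0.0193333.
Each month: B ← B·(1+r) − $105.00.
Month 1: interest $56.74; balance after payment $2,886.74.
Month 2: interest $55.81; balance after payment $2,837.55.
Month 3: interest $54.86; balance after payment $2,787.41.

$2,787.41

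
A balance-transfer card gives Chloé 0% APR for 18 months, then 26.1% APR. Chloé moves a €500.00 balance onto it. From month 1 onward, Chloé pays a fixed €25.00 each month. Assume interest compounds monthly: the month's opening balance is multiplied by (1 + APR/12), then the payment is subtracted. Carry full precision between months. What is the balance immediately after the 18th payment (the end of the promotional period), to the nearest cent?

€50.00

Promo months 1–18 at r₀ = 0%/12 = 0; months 19+ at r₁ = 26.1%/12 = 0.02175.
After month 18 (no interest yet): B = €500.00 − 18·€25.00 = €50.00.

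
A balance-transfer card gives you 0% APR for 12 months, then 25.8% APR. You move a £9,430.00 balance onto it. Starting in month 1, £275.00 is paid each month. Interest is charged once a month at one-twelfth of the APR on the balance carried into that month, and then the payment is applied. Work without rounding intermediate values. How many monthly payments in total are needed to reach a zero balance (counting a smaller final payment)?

Promo months 1–12 at r₀ = 0%/12 = 0; months 13+ at r₁ = 25.8%/12 = 0.0215.
After month 12 (no interest yet): B = £9,430.00 − 12·£275.00 = £6,130.00.
Then at r₁ with £275.00/mo: n₂ = −ln(1 − r₁·B/P)/ln(1+r₁) ≈ 30.67 → 31 more payments.

43 payments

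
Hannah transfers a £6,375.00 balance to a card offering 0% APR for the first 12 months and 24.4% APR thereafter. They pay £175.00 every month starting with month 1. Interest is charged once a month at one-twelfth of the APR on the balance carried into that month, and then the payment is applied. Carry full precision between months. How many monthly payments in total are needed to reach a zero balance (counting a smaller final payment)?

47 months

Promo months 1–12 at r₀ = 0%/12 = 0; months 13+ at r₁ = 24.4%/12 = 0.0203333.
After month 12 (no interest yet): B = £6,375.00 − 12·£175.00 = £4,275.00.
Then at r₁ with £175.00/mo: n₂ = −ln(1 − r₁·B/P)/ln(1+r₁) ≈ 34.11 → 35 more payments.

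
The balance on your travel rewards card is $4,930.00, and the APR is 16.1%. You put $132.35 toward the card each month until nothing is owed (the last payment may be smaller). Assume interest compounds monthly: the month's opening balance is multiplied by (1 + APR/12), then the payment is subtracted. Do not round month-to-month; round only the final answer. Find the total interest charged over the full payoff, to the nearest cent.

$1,948.78

Monthly rate r = 16.1%/12 = 1.34167% = 0.0134167.
Payoff takes n = ⌈−ln(1 − rB₀/P)/ln(1+r)⌉ = ⌈51.974⌉ = 52 payments; the last is $128.93.
Total paid = 51·$132.35 + $128.93 = $6,878.78.
Total interest = total paid − principal = $6,878.78 − $4,930.00 = $1,948.78.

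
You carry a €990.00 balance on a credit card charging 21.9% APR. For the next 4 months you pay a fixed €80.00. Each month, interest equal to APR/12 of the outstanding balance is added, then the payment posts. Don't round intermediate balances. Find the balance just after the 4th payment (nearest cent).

Monthly rate r = 21.9%/12 = 1.825% = 0.01825.
Each month: B ← B·(1+r) − €80.00.
Month 1: interest €18.07; balance after payment €928.07.
Month 2: interest €16.94; balance after payment €865.00.
Month 3: interest €15.79; balance after payment €800.79.
Month 4: interest €14.61; balance after payment €735.41.

€735.41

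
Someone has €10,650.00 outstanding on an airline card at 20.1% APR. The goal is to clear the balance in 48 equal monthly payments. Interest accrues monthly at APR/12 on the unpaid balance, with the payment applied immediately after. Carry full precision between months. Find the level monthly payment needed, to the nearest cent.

€324.65

Monthly rate r = 20.1%/12 = 1.675% = 0.01675.
Level-payment amortization: P = B₀·r / (1 − (1+r)^(−n)) = 10650.00·0.01675 / (1 − 1.01675^(−48)).
Denominator 1 − (1+r)^(−48) = 0.549474572.
P = 178.388 / 0.549474572 ≈ 324.65.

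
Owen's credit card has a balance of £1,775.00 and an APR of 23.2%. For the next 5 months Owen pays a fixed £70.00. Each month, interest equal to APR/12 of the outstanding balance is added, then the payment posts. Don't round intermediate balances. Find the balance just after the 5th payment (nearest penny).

£1,589.55

Monthly rate r = 23.2%/12 = 1.93333% = 0.0193333.
Each month: B ← B·(1+r) − £70.00.
Month 1: interest £34.32; balance after payment £1,739.32.
Month 2: interest £33.63; balance after payment £1,702.94.
Month 3: interest £32.92; balance after payment £1,665.87.
Month 4: interest £32.21; balance after payment £1,628.07.
Month 5: interest £31.48; balance after payment £1,589.55.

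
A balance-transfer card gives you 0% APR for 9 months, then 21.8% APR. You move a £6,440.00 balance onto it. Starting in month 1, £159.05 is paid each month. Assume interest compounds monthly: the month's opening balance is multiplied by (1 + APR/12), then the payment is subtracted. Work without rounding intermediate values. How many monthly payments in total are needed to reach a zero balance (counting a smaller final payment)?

Promo months 1–9 at r₀ = 0%/12 = 0; months 10+ at r₁ = 21.8%/12 = 0.0181667.
After month 9 (no interest yet): B = £6,440.00 − 9·£159.05 = £5,008.55.
Then at r₁ with £159.05/mo: n₂ = −ln(1 − r₁·B/P)/ln(1+r₁) ≈ 47.15 → 48 more payments.

57 payments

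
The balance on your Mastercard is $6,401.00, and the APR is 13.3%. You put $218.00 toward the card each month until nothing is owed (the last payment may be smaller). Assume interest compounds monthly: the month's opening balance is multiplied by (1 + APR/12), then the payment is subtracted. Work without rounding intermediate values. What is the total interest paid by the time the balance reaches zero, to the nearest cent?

$1,385.52

Monthly rate r = 13.3%/12 = 1.10833% = 0.0110833.
Payoff takes n = ⌈−ln(1 − rB₀/P)/ln(1+r)⌉ = ⌈35.717⌉ = 36 payments; the last is $156.52.
Total paid = 35·$218.00 + $156.52 = $7,786.52.
Total interest = total paid − principal = $7,786.52 − $6,401.00 = $1,385.52.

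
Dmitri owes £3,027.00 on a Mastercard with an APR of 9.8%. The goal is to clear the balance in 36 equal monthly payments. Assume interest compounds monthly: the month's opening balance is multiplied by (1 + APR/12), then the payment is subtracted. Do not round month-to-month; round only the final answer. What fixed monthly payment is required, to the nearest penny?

£97.39

Monthly rate r = 9.8%/12 = 0.816667% = 0.00816667.
Level-payment amortization: P = B₀·r / (1 − (1+r)^(−n)) = 3027.00·0.00816667 / (1 − 1.00817^(−36)).
Denominator 1 − (1+r)^(−36) = 0.253833114.
P = 24.7205 / 0.253833114 ≈ 97.39.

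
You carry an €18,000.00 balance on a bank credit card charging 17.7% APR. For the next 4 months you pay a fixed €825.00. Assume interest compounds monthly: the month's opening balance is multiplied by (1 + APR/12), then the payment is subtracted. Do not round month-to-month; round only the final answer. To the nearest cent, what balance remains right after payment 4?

€15,712.00

Monthly rate r = 17.7%/12 = 1.475% = 0.01475.
Each month: B ← B·(1+r) − €825.00.
Month 1: interest €265.50; balance after payment €17,440.50.
Month 2: interest €257.25; balance after payment €16,872.75.
Month 3: interest €248.87; balance after payment €16,296.62.
Month 4: interest €240.38; balance after payment €15,712.00.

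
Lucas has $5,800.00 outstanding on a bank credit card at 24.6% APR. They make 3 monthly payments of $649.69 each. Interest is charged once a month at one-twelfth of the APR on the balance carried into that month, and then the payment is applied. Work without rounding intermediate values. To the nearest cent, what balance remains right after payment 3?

Monthly rate r = 24.6%/12 = 2.05% = 0.0205.
Each month: B ← B·(1+r) − $649.69.
Month 1: interest $118.90; balance after payment $5,269.21.
Month 2: interest $108.02; balance after payment $4,727.54.
Month 3: interest $96.91; balance after payment $4,174.76.

$4,174.76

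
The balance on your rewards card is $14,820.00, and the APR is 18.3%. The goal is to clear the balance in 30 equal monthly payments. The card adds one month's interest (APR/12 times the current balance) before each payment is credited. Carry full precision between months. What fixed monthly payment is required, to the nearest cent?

Monthly rate r = 18.3%/12 = 1.525% = 0.01525.
Level-payment amortization: P = B₀·r / (1 − (1+r)^(−n)) = 14820.00·0.01525 / (1 − 1.01525^(−30)).
Denominator 1 − (1+r)^(−30) = 0.364946878.
P = 226.005 / 0.364946878 ≈ 619.28.

$619.28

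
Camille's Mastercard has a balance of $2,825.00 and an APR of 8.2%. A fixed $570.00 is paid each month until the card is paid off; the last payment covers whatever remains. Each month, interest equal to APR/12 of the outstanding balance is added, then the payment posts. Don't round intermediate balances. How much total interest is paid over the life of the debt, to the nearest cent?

$58.86

Monthly rate r = 8.2%/12 = 0.683333% = 0.00683333.
Payoff takes n = ⌈−ln(1 − rB₀/P)/ln(1+r)⌉ = ⌈5.059⌉ = 6 payments; the last is $33.86.
Total paid = 5·$570.00 + $33.86 = $2,883.86.
Total interest = total paid − principal = $2,883.86 − $2,825.00 = $58.86.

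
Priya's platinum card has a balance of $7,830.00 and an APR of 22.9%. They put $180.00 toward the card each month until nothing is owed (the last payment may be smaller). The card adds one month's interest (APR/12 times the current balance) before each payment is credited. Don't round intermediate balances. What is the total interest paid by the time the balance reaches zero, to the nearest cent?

$9,049.93

Monthly rate r = 22.9%/12 = 1.90833% = 0.0190833.
Payoff takes n = ⌈−ln(1 − rB₀/P)/ln(1+r)⌉ = ⌈93.776⌉ = 94 payments; the last is $139.93.
Total paid = 93·$180.00 + $139.93 = $16,879.93.
Total interest = total paid − principal = $16,879.93 − $7,830.00 = $9,049.93.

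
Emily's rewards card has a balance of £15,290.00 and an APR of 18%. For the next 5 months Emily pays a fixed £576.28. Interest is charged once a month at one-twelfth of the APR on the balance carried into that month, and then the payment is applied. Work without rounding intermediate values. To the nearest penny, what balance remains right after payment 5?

£13,502.52

Monthly rate r = 18%/12 = 1.5% = 0.015.
Each month: B ← B·(1+r) − £576.28.
Month 1: interest £229.35; balance after payment £14,943.07.
Month 2: interest £224.15; balance after payment £14,590.94.
Month 3: interest £218.86; balance after payment £14,233.52.
Month 4: interest £213.50; balance after payment £13,870.74.
Month 5: interest £208.06; balance after payment £13,502.52.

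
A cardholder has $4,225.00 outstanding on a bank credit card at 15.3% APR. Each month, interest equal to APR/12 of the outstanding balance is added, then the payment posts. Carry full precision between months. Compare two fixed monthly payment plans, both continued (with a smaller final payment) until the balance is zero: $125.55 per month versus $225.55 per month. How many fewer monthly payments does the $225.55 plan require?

23 fewer payments

Monthly rate r = 15.3%/12 = 1.275% = 0.01275.
At $125.55/mo: n = ⌈−ln(1 − rB₀/P)/ln(1+r)⌉ = 45 payments (last $30.08); total interest = total paid − $4,225.00 = $1,329.28.
At $225.55/mo: 22 payments (last $122.21); total interest $633.76.
Payments saved = 45 − 22 = 23.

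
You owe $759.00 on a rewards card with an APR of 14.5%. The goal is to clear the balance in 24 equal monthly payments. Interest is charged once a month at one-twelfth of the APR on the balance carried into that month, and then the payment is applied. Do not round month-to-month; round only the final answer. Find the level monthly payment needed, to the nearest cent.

$36.62

Monthly rate r = 14.5%/12 = 1.20833% = 0.0120833.
Level-payment amortization: P = B₀·r / (1 − (1+r)^(−n)) = 759.00·0.0120833 / (1 − 1.01208^(−24)).
Denominator 1 − (1+r)^(−24) = 0.250434748.
P = 9.17125 / 0.250434748 ≈ 36.62.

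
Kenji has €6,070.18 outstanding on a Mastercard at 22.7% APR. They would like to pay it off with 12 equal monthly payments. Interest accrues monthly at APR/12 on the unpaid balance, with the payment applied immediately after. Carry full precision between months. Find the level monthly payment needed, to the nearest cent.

€570.18

Monthly rate r = 22.7%/12 = 1.89167% = 0.0189167.
Level-payment amortization: P = B₀·r / (1 − (1+r)^(−n)) = 6070.18·0.0189167 / (1 − 1.01892^(−12)).
Denominator 1 − (1+r)^(−12) = 0.201387679.
P = 114.828 / 0.201387679 ≈ 570.18.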